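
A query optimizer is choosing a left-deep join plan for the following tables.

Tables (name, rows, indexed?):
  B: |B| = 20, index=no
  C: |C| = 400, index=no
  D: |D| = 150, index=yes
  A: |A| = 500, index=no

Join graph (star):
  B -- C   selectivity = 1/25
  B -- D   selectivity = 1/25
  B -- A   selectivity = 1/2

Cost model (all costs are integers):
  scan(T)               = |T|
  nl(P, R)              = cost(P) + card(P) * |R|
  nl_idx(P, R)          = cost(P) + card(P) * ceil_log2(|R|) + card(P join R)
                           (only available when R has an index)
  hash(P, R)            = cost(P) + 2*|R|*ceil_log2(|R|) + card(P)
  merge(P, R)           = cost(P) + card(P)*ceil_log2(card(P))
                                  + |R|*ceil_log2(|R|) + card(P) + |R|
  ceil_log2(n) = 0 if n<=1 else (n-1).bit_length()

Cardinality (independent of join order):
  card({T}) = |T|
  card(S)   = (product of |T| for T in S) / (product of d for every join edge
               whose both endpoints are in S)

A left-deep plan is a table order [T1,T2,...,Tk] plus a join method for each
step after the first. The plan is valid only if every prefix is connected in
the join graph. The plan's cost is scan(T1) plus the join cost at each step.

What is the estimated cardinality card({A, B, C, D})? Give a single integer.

Tables in S: A(500), B(20), C(400), D(150)
Edges inside S: B-C(d=25), B-D(d=25), B-A(d=2)
numerator = 500 * 20 * 400 * 150 = 600000000
denominator = 25 * 25 * 2 = 1250
card(S) = 600000000 / 1250 = 480000

480000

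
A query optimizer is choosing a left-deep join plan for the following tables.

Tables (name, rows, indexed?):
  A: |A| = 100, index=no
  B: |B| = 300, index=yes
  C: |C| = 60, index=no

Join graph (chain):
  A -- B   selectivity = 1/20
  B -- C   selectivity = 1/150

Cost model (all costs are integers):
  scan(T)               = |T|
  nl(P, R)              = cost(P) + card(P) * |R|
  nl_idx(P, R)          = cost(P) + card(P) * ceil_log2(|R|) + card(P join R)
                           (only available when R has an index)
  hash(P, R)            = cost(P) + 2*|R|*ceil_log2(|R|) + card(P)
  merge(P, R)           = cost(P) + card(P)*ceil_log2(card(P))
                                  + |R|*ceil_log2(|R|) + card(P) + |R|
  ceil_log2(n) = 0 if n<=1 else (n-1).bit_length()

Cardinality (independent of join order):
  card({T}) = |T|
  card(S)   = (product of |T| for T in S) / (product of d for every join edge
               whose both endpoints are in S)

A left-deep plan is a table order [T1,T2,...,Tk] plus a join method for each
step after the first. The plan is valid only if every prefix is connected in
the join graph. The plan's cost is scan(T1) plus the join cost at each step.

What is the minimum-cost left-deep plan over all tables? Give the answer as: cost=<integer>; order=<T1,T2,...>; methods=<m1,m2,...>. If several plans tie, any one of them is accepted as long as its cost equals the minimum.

Selinger DP (subsets sized 1..n):
  {A}: scan cost=100, card=100
  {B}: scan cost=300, card=300
  {C}: scan cost=60, card=60
  {AB}: card=1500; try (A,hash)→2000, (B,nl_idx)→2500, (B,merge)→3900, (A,merge)→4100, (B,hash)→5600, (B,nl)→30100 …(+1); best=2000 via (A,hash)
  {BC}: card=120; try (B,nl_idx)→720, (C,hash)→1320, (B,merge)→3480, (C,merge)→3720, (B,hash)→5520, (B,nl)→18060 …(+1); best=720 via (B,nl_idx)
  {ABC}: card=600; try (A,hash)→2240, (A,merge)→2480, (C,hash)→4220, (A,nl)→12720, (C,merge)→20420, (C,nl)→92000; best=2240 via (A,hash)

cost=2240; order=C,B,A; methods=nl_idx,hash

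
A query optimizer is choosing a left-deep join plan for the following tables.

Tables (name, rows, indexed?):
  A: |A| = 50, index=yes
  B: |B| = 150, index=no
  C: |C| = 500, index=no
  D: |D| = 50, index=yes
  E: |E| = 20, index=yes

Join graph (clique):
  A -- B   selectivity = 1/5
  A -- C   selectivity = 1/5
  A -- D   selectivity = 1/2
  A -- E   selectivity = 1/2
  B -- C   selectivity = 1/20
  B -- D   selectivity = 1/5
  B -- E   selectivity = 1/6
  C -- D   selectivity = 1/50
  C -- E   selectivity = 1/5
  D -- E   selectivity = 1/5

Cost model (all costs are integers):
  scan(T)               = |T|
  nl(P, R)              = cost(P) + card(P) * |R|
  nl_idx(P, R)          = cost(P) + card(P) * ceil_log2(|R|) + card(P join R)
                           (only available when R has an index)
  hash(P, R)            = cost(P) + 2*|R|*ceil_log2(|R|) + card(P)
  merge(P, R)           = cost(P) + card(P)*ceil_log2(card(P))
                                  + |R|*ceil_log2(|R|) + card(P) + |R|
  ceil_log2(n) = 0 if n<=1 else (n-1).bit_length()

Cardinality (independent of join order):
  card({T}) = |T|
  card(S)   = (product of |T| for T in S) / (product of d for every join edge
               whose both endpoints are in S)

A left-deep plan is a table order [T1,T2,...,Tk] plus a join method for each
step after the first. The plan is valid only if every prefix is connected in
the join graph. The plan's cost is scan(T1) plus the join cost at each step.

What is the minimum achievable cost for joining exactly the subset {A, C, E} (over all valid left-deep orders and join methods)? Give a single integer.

3800

Selinger DP over subsets of {A,C,E}:
  {A}: scan cost=50, card=50
  {C}: scan cost=500, card=500
  {E}: scan cost=20, card=20
  {AC}: card=5000; try (A,hash)→1600, (C,merge)→5400, (A,merge)→5850, (A,nl_idx)→8500, (C,hash)→9100, (C,nl)→25050 …(+1); best=1600 via (A,hash)
  {AE}: card=500; try (E,hash)→300, (A,merge)→490, (E,merge)→520, (A,hash)→640, (A,nl_idx)→640, (E,nl_idx)→800 …(+2); best=300 via (E,hash)
  {CE}: card=2000; try (E,hash)→1200, (E,nl_idx)→5000, (C,merge)→5140, (E,merge)→5620, (C,hash)→9040, (C,nl)→10020 …(+1); best=1200 via (E,hash)
  {ACE}: card=10000; try (A,hash)→3800, (E,hash)→6800, (C,hash)→9800, (C,merge)→10300, (A,nl_idx)→23200, (A,merge)→25550 …(+5); best=3800 via (A,hash)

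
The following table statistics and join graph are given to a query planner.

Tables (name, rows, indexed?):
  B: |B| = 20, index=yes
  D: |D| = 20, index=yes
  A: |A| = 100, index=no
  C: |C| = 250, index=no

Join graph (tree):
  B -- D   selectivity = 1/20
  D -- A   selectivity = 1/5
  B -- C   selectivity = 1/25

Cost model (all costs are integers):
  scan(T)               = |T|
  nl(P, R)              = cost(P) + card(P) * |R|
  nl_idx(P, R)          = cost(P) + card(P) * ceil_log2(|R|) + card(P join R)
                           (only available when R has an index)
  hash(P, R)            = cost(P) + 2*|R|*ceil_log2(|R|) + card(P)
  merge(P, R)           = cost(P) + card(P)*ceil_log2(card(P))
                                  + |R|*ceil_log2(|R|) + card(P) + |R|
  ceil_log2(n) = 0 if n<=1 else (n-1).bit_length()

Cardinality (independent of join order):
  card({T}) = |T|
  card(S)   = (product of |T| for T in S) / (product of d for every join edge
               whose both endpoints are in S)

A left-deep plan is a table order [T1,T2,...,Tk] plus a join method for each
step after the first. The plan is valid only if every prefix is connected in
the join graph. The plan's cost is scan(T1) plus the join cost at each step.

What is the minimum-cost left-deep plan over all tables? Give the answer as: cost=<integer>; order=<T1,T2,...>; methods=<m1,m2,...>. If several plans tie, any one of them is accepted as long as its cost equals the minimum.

cost=2700; order=C,B,D,A; methods=hash,hash,hash

Selinger DP (subsets sized 1..n):
  {B}: scan cost=20, card=20
  {D}: scan cost=20, card=20
  {A}: scan cost=100, card=100
  {C}: scan cost=250, card=250
  {BD}: card=20; try (D,nl_idx)→140, (B,nl_idx)→140, (D,hash)→240, (B,hash)→240, (D,merge)→260, (B,merge)→260 …(+2); best=140 via (D,nl_idx)
  {BC}: card=200; try (B,hash)→700, (B,nl_idx)→1700, (C,merge)→2390, (B,merge)→2620, (C,hash)→4040, (C,nl)→5020 …(+1); best=700 via (B,hash)
  {AD}: card=400; try (D,hash)→400, (A,merge)→940, (D,nl_idx)→1000, (D,merge)→1020, (A,hash)→1440, (A,nl)→2020 …(+1); best=400 via (D,hash)
  {ABD}: card=400; try (B,hash)→1000, (A,merge)→1060, (A,hash)→1560, (A,nl)→2140, (B,nl_idx)→2800, (B,merge)→4520 …(+1); best=1000 via (B,hash)
  {BCD}: card=200; try (D,hash)→1100, (D,nl_idx)→1900, (C,merge)→2510, (D,merge)→2620, (C,hash)→4160, (D,nl)→4700 …(+1); best=1100 via (D,hash)
  {ABCD}: card=4000; try (A,hash)→2700, (A,merge)→3700, (C,hash)→5400, (C,merge)→7250, (A,nl)→21100, (C,nl)→101000; best=2700 via (A,hash)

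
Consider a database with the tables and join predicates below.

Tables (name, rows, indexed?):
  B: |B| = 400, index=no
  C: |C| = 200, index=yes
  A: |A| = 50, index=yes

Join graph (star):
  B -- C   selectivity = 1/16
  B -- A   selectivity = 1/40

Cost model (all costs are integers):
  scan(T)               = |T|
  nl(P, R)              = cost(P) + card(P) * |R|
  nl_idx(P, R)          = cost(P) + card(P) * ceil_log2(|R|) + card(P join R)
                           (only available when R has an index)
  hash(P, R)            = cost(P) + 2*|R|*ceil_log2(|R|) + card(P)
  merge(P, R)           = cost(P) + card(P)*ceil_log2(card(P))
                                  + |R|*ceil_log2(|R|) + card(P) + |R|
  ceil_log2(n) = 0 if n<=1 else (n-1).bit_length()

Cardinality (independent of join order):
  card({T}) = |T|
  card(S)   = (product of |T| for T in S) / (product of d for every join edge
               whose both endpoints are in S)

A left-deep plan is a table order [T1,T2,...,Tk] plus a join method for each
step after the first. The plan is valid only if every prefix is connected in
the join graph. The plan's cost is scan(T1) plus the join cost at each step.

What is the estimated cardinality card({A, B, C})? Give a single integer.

6250

Tables in S: A(50), B(400), C(200)
Edges inside S: B-C(d=16), B-A(d=40)
numerator = 50 * 400 * 200 = 4000000
denominator = 16 * 40 = 640
card(S) = 4000000 / 640 = 6250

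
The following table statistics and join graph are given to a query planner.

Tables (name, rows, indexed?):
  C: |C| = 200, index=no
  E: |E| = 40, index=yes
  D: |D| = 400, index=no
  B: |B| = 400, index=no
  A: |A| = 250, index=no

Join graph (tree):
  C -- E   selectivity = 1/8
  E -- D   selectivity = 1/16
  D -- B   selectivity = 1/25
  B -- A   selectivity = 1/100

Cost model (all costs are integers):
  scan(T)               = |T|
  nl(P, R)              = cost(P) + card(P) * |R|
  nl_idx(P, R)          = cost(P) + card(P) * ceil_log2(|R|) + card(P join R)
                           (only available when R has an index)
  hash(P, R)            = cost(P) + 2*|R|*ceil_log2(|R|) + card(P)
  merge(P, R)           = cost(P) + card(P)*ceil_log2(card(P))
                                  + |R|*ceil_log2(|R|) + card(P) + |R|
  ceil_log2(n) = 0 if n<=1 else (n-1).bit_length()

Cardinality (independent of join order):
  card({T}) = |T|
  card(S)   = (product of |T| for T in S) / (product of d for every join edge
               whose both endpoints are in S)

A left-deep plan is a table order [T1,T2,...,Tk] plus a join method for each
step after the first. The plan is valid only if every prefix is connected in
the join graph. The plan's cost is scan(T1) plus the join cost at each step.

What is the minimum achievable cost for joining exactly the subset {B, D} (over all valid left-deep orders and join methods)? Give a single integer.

8000

Selinger DP over subsets of {B,D}:
  {D}: scan cost=400, card=400
  {B}: scan cost=400, card=400
  {BD}: card=6400; try (D,hash)→8000, (B,hash)→8000, (D,merge)→8400, (B,merge)→8400, (D,nl)→160400, (B,nl)→160400; best=8000 via (D,hash)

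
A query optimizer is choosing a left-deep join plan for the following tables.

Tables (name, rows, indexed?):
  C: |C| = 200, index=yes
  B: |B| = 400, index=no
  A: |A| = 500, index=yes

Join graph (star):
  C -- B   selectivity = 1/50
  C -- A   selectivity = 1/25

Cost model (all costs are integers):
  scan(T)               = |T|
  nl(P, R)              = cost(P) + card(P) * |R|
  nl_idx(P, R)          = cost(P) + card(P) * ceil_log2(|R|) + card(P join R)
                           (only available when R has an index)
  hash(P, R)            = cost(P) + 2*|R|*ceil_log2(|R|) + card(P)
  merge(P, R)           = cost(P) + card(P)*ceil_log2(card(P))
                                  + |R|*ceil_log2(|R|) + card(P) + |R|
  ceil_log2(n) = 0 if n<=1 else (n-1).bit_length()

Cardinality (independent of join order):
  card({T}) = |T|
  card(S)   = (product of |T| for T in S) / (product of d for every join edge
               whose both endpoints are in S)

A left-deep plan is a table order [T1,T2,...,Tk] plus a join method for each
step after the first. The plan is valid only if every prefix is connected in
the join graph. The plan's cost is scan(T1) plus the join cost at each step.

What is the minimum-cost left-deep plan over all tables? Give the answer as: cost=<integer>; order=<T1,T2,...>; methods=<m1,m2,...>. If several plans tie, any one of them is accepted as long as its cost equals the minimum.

cost=14600; order=B,C,A; methods=hash,hash

Selinger DP (subsets sized 1..n):
  {C}: scan cost=200, card=200
  {B}: scan cost=400, card=400
  {A}: scan cost=500, card=500
  {BC}: card=1600; try (C,hash)→4000, (C,nl_idx)→5200, (B,merge)→6000, (C,merge)→6200, (B,hash)→7600, (B,nl)→80200 …(+1); best=4000 via (C,hash)
  {AC}: card=4000; try (C,hash)→4200, (A,nl_idx)→6000, (A,merge)→7000, (C,merge)→7300, (C,nl_idx)→8500, (A,hash)→9400 …(+2); best=4200 via (C,hash)
  {ABC}: card=32000; try (A,hash)→14600, (B,hash)→15400, (A,merge)→28200, (A,nl_idx)→50400, (B,merge)→60200, (A,nl)→804000 …(+1); best=14600 via (A,hash)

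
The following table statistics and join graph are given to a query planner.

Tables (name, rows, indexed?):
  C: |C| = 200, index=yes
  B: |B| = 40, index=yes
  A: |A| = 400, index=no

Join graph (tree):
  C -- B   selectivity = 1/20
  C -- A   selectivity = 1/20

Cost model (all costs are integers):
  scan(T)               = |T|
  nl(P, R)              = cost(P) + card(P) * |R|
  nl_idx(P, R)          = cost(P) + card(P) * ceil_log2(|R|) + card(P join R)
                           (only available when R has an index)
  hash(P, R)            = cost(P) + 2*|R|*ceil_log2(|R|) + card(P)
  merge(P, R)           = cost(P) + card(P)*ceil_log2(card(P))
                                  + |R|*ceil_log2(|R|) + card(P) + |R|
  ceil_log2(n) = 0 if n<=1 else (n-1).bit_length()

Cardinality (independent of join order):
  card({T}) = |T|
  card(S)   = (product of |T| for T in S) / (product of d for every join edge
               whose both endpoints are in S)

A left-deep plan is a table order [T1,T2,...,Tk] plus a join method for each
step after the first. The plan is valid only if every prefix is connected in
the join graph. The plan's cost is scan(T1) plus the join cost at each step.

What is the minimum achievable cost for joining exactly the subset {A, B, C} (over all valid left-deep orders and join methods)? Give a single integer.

Selinger DP over subsets of {A,B,C}:
  {C}: scan cost=200, card=200
  {B}: scan cost=40, card=40
  {A}: scan cost=400, card=400
  {BC}: card=400; try (C,nl_idx)→760, (B,hash)→880, (B,nl_idx)→1800, (C,merge)→2120, (B,merge)→2280, (C,hash)→3280 …(+2); best=760 via (C,nl_idx)
  {AC}: card=4000; try (C,hash)→4000, (A,merge)→6000, (C,merge)→6200, (C,nl_idx)→7600, (A,hash)→7600, (A,nl)→80200 …(+1); best=4000 via (C,hash)
  {ABC}: card=8000; try (A,hash)→8360, (B,hash)→8480, (A,merge)→8760, (B,nl_idx)→36000, (B,merge)→56280, (A,nl)→160760 …(+1); best=8360 via (A,hash)

8360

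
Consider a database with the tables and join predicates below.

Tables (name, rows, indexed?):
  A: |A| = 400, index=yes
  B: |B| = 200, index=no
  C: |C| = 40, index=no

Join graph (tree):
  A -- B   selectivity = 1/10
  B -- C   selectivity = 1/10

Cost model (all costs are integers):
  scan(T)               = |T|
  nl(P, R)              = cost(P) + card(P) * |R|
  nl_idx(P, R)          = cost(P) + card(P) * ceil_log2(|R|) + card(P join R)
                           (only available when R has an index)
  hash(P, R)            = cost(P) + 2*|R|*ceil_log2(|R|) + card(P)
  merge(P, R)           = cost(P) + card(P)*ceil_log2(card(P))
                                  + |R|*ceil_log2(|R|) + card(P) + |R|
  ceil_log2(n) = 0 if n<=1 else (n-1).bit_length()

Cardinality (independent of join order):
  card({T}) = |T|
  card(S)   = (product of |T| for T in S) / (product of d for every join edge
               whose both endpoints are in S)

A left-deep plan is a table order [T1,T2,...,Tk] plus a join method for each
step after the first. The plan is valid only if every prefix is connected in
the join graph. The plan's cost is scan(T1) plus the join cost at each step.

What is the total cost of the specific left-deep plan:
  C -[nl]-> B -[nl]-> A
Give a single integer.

328040

step 1: scan C: cost=40, card=40
step 2: join B via nl
    card(P join B) = 40*200/(10) = 800
    cost = 40 + 40*200 = 8040
step 3: join A via nl
    card(P join A) = 800*400/(10) = 32000
    cost = 8040 + 800*400 = 328040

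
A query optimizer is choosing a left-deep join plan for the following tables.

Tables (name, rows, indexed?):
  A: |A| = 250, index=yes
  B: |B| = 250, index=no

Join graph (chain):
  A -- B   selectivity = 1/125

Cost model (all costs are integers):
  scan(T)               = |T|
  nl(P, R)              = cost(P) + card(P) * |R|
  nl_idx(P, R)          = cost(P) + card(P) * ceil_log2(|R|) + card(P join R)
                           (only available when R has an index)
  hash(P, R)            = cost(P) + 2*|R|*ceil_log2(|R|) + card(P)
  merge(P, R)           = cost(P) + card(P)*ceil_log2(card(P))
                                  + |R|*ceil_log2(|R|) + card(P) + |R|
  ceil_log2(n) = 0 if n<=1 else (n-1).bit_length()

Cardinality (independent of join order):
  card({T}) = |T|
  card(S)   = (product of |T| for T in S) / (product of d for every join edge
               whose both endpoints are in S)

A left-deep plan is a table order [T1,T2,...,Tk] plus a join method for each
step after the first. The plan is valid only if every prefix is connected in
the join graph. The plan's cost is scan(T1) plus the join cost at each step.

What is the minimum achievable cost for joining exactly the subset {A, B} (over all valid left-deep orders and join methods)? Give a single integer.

2750

Selinger DP over subsets of {A,B}:
  {A}: scan cost=250, card=250
  {B}: scan cost=250, card=250
  {AB}: card=500; try (A,nl_idx)→2750, (B,hash)→4500, (A,hash)→4500, (B,merge)→4750, (A,merge)→4750, (B,nl)→62750 …(+1); best=2750 via (A,nl_idx)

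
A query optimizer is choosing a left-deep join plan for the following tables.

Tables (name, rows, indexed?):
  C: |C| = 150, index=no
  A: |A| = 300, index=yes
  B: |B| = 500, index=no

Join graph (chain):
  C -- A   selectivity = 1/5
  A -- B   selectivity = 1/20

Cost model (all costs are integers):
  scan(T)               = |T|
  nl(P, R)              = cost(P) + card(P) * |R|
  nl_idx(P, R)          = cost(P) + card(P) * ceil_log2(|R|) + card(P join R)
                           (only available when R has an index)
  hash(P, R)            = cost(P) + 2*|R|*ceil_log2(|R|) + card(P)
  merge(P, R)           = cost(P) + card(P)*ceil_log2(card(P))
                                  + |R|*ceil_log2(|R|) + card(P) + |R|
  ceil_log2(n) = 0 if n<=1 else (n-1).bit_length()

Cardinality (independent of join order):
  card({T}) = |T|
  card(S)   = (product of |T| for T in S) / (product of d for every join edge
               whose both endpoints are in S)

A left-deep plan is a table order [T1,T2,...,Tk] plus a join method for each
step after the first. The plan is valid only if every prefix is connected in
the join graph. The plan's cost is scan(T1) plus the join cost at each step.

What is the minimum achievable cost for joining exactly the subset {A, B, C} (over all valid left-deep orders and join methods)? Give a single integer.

Selinger DP over subsets of {A,B,C}:
  {C}: scan cost=150, card=150
  {A}: scan cost=300, card=300
  {B}: scan cost=500, card=500
  {AC}: card=9000; try (C,hash)→3000, (A,merge)→4500, (C,merge)→4650, (A,hash)→5700, (A,nl_idx)→10500, (A,nl)→45150 …(+1); best=3000 via (C,hash)
  {AB}: card=7500; try (A,hash)→6400, (B,merge)→8300, (A,merge)→8500, (B,hash)→9600, (A,nl_idx)→12500, (B,nl)→150300 …(+1); best=6400 via (A,hash)
  {ABC}: card=225000; try (C,hash)→16300, (B,hash)→21000, (C,merge)→112750, (B,merge)→143000, (C,nl)→1131400, (B,nl)→4503000; best=16300 via (C,hash)

16300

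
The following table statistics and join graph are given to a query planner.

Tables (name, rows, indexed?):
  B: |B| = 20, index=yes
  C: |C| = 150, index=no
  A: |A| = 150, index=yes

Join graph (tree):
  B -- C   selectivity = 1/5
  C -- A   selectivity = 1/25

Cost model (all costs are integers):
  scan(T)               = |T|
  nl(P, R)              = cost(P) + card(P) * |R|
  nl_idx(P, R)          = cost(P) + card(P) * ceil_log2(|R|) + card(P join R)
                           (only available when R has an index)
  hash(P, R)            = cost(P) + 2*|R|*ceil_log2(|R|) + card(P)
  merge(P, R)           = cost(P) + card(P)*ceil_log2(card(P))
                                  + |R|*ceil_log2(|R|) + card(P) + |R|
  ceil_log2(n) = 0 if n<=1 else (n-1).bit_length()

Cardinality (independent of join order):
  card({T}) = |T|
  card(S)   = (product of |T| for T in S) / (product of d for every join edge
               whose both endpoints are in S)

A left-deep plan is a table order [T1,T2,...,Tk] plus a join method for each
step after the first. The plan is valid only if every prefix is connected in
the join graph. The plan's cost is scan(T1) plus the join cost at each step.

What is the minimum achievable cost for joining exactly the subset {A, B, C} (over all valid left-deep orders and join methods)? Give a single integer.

3350

Selinger DP over subsets of {A,B,C}:
  {B}: scan cost=20, card=20
  {C}: scan cost=150, card=150
  {A}: scan cost=150, card=150
  {BC}: card=600; try (B,hash)→500, (C,merge)→1490, (B,nl_idx)→1500, (B,merge)→1620, (C,hash)→2440, (C,nl)→3020 …(+1); best=500 via (B,hash)
  {AC}: card=900; try (A,nl_idx)→2250, (C,hash)→2700, (A,hash)→2700, (C,merge)→2850, (A,merge)→2850, (C,nl)→22650 …(+1); best=2250 via (A,nl_idx)
  {ABC}: card=3600; try (B,hash)→3350, (A,hash)→3500, (A,merge)→8450, (A,nl_idx)→8900, (B,nl_idx)→10350, (B,merge)→12270 …(+2); best=3350 via (B,hash)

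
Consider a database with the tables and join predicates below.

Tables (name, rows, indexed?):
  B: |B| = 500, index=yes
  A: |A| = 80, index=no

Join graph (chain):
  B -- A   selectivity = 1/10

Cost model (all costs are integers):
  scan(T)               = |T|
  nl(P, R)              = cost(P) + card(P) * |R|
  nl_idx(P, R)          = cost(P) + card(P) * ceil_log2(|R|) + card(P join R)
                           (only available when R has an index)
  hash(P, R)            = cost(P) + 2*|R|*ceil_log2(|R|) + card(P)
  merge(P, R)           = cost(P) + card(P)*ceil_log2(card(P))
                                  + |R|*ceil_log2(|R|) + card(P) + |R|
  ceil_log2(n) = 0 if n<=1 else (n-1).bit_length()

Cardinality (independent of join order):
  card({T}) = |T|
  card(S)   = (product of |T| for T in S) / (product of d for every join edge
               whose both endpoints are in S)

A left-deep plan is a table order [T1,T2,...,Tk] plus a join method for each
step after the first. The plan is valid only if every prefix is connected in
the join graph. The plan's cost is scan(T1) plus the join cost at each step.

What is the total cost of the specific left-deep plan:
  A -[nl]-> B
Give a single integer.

40080

step 1: scan A: cost=80, card=80
step 2: join B via nl
    card(P join B) = 80*500/(10) = 4000
    cost = 80 + 80*500 = 40080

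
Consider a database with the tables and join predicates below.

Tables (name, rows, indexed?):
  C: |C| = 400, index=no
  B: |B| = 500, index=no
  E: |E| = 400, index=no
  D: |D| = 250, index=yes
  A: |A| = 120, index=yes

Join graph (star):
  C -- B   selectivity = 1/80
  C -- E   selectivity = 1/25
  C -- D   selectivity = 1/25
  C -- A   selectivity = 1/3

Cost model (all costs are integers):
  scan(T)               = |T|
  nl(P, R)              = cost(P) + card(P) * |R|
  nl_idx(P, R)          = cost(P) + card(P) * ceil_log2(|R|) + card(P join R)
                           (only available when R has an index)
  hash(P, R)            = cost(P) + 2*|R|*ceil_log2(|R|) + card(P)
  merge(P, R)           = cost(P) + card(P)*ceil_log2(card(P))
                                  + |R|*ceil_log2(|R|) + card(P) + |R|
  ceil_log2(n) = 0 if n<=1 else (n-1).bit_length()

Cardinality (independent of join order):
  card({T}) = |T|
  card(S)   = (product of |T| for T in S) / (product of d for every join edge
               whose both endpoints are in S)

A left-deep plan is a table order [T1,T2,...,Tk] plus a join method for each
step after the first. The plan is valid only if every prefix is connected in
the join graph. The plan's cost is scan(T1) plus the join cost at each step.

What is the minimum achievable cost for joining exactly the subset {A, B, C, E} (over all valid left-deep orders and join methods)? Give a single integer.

59580

Selinger DP over subsets of {A,B,C,E}:
  {C}: scan cost=400, card=400
  {B}: scan cost=500, card=500
  {E}: scan cost=400, card=400
  {A}: scan cost=120, card=120
  {BC}: card=2500; try (C,hash)→8200, (B,merge)→9400, (C,merge)→9500, (B,hash)→9800, (B,nl)→200400, (C,nl)→200500; best=8200 via (C,hash)
  {CE}: card=6400; try (E,hash)→8000, (C,hash)→8000, (E,merge)→8400, (C,merge)→8400, (E,nl)→160400, (C,nl)→160400; best=8000 via (E,hash)
  {AC}: card=16000; try (A,hash)→2480, (C,merge)→5080, (A,merge)→5360, (C,hash)→7440, (A,nl_idx)→19200, (C,nl)→48120 …(+1); best=2480 via (A,hash)
  {BCE}: card=40000; try (E,hash)→17900, (B,hash)→23400, (E,merge)→44700, (B,merge)→102600, (E,nl)→1008200, (B,nl)→3208000; best=17900 via (E,hash)
  {ABC}: card=100000; try (A,hash)→12380, (B,hash)→27480, (A,merge)→41660, (A,nl_idx)→125700, (B,merge)→247480, (A,nl)→308200 …(+1); best=12380 via (A,hash)
  {ACE}: card=256000; try (A,hash)→16080, (E,hash)→25680, (A,merge)→98560, (E,merge)→246480, (A,nl_idx)→308800, (A,nl)→776000 …(+1); best=16080 via (A,hash)
  {ABCE}: card=1600000; try (A,hash)→59580, (E,hash)→119580, (B,hash)→281080, (A,merge)→698860, (E,merge)→1816380, (A,nl_idx)→1897900 …(+4); best=59580 via (A,hash)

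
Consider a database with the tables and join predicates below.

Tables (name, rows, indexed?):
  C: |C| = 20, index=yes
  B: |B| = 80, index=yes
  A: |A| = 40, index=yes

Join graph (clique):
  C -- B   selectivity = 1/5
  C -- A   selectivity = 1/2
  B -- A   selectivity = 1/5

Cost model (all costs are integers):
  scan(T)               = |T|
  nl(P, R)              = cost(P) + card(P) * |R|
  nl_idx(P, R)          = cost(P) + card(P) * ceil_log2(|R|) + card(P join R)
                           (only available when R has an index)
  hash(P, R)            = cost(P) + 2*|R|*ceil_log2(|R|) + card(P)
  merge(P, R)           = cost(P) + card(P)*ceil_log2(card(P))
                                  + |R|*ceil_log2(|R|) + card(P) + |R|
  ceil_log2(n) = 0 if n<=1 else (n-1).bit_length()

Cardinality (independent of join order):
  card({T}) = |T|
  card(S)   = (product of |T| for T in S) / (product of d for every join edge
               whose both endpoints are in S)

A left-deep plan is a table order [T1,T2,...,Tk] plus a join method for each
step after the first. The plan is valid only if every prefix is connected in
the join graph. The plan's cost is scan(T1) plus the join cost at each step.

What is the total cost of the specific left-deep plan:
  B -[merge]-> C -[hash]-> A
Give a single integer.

1640

step 1: scan B: cost=80, card=80
step 2: join C via merge
    card(P join C) = 80*20/(5) = 320
    cost = 80 + 80*7 + 20*5 + 80 + 20 = 840
step 3: join A via hash
    card(P join A) = 320*40/(2*5) = 1280
    cost = 840 + 2*40*6 + 320 = 1640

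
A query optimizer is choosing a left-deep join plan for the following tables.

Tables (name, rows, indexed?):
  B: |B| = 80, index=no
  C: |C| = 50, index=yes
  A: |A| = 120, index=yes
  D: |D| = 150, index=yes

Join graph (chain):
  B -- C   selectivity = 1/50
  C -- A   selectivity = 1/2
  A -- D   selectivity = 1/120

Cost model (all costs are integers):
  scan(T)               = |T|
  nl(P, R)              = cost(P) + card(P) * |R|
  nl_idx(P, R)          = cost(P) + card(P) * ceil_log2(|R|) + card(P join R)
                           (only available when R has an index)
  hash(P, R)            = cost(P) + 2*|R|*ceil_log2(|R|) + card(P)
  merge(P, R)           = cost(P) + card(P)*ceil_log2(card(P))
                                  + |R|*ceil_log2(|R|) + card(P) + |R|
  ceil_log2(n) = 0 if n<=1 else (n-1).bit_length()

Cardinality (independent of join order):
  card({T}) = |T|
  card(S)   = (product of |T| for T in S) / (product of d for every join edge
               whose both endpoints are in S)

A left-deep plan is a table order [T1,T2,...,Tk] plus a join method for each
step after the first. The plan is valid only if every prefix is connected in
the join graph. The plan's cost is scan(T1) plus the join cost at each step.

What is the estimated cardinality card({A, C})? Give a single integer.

Tables in S: A(120), C(50)
Edges inside S: C-A(d=2)
numerator = 120 * 50 = 6000
denominator = 2 = 2
card(S) = 6000 / 2 = 3000

3000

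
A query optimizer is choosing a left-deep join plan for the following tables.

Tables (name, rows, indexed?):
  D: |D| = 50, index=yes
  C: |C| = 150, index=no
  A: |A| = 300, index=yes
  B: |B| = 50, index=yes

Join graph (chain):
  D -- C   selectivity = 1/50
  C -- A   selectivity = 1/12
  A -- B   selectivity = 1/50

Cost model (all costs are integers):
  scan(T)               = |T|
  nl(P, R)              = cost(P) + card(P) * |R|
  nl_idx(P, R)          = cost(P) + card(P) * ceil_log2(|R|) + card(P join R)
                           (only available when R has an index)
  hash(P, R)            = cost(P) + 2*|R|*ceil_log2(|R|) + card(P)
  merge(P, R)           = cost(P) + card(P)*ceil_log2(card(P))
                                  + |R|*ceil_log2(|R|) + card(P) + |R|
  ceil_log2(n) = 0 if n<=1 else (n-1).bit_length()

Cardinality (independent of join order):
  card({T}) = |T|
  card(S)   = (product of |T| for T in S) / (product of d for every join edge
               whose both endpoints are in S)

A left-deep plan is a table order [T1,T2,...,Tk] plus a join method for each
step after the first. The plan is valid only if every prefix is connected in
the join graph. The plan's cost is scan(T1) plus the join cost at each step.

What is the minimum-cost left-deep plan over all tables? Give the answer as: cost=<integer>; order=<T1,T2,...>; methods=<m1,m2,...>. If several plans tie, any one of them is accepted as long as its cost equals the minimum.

Selinger DP (subsets sized 1..n):
  {D}: scan cost=50, card=50
  {C}: scan cost=150, card=150
  {A}: scan cost=300, card=300
  {B}: scan cost=50, card=50
  {CD}: card=150; try (D,hash)→900, (D,nl_idx)→1200, (C,merge)→1750, (D,merge)→1850, (C,hash)→2500, (C,nl)→7550 …(+1); best=900 via (D,hash)
  {AC}: card=3750; try (C,hash)→3000, (A,merge)→4500, (C,merge)→4650, (A,nl_idx)→5250, (A,hash)→5700, (A,nl)→45150 …(+1); best=3000 via (C,hash)
  {AB}: card=300; try (A,nl_idx)→800, (B,hash)→1200, (B,nl_idx)→2400, (A,merge)→3400, (B,merge)→3650, (A,hash)→5500 …(+2); best=800 via (A,nl_idx)
  {ACD}: card=3750; try (A,merge)→5250, (A,nl_idx)→6000, (A,hash)→6450, (D,hash)→7350, (D,nl_idx)→29250, (A,nl)→45900 …(+2); best=5250 via (A,merge)
  {ABC}: card=3750; try (C,hash)→3500, (C,merge)→5150, (B,hash)→7350, (B,nl_idx)→29250, (C,nl)→45800, (B,merge)→52100 …(+1); best=3500 via (C,hash)
  {ABCD}: card=3750; try (D,hash)→7850, (B,hash)→9600, (D,nl_idx)→29750, (B,nl_idx)→31500, (D,merge)→52600, (B,merge)→54350 …(+2); best=7850 via (D,hash)

cost=7850; order=B,A,C,D; methods=nl_idx,hash,hash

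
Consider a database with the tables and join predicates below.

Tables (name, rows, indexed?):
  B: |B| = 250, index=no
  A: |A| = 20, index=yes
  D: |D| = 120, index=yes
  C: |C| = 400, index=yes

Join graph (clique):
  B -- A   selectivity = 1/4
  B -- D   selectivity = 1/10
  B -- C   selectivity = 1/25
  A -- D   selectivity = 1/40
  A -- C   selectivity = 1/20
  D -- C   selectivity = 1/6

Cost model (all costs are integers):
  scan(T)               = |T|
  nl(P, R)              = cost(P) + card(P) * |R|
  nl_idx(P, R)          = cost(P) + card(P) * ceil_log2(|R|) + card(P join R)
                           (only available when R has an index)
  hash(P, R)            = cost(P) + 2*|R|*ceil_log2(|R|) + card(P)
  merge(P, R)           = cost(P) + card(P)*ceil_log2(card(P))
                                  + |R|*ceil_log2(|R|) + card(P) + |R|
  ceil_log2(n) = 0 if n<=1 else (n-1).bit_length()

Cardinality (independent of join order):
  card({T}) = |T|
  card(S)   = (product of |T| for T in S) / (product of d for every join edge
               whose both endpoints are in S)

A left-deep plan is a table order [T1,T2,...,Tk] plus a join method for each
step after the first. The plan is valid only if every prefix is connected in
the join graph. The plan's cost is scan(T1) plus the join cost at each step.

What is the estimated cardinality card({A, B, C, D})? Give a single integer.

Tables in S: A(20), B(250), C(400), D(120)
Edges inside S: B-A(d=4), B-D(d=10), B-C(d=25), A-D(d=40), A-C(d=20), D-C(d=6)
numerator = 20 * 250 * 400 * 120 = 240000000
denominator = 4 * 10 * 25 * 40 * 20 * 6 = 4800000
card(S) = 240000000 / 4800000 = 50

50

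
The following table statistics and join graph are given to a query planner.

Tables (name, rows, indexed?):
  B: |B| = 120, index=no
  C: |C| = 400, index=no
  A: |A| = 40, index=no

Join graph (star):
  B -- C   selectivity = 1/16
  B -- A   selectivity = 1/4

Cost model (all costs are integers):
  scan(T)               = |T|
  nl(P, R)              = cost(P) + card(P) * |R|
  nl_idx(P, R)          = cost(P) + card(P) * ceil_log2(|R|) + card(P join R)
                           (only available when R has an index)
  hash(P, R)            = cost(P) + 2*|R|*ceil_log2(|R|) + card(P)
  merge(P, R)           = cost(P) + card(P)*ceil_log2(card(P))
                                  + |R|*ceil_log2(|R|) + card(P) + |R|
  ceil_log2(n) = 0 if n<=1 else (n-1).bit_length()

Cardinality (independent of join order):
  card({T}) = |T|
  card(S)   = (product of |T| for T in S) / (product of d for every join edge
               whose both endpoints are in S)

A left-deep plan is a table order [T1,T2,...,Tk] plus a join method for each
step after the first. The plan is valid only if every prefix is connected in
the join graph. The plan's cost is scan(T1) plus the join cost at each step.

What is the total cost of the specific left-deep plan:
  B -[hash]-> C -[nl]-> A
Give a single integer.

step 1: scan B: cost=120, card=120
step 2: join C via hash
    card(P join C) = 120*400/(16) = 3000
    cost = 120 + 2*400*9 + 120 = 7440
step 3: join A via nl
    card(P join A) = 3000*40/(4) = 30000
    cost = 7440 + 3000*40 = 127440

127440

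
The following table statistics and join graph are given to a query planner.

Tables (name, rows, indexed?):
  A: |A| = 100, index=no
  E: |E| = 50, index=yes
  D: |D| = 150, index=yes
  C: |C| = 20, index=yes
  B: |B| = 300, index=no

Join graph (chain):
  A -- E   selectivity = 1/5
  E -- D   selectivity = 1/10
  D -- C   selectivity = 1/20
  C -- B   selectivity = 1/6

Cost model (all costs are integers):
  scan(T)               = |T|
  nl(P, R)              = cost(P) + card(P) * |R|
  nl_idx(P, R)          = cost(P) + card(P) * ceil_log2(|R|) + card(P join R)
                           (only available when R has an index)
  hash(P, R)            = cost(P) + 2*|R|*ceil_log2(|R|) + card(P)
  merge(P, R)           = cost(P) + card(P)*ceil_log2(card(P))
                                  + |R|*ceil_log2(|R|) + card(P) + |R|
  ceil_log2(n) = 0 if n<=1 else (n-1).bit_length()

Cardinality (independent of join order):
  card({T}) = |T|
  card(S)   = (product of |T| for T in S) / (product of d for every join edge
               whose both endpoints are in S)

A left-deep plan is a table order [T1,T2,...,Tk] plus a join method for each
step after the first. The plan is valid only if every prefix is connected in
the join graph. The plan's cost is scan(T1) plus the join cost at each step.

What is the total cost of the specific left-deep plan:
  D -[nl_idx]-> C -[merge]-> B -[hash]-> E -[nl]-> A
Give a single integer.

step 1: scan D: cost=150, card=150
step 2: join C via nl_idx
    card(P join C) = 150*20/(20) = 150
    cost = 150 + 150*5 + 150 = 1050
step 3: join B via merge
    card(P join B) = 150*300/(6) = 7500
    cost = 1050 + 150*8 + 300*9 + 150 + 300 = 5400
step 4: join E via hash
    card(P join E) = 7500*50/(10) = 37500
    cost = 5400 + 2*50*6 + 7500 = 13500
step 5: join A via nl
    card(P join A) = 37500*100/(5) = 750000
    cost = 13500 + 37500*100 = 3763500

3763500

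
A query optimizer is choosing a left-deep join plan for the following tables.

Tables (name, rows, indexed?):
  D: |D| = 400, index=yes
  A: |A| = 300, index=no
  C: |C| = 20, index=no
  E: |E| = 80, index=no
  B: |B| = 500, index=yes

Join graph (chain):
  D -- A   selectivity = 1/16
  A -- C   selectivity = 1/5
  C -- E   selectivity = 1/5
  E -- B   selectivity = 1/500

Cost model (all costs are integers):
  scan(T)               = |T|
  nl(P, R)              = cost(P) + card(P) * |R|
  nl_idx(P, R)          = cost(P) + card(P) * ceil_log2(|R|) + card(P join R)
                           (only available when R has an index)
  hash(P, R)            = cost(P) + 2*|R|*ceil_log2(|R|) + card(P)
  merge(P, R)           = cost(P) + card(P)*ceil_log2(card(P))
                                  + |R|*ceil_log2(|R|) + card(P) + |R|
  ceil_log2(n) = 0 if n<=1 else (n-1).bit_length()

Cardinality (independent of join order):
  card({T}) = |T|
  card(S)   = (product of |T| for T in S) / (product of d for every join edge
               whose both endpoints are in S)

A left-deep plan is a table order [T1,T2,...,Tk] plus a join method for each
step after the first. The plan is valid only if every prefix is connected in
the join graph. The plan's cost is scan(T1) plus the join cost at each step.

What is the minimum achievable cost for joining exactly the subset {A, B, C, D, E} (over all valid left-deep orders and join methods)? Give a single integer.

Selinger DP over subsets of {A,B,C,D,E}:
  {D}: scan cost=400, card=400
  {A}: scan cost=300, card=300
  {C}: scan cost=20, card=20
  {E}: scan cost=80, card=80
  {B}: scan cost=500, card=500
  {AD}: card=7500; try (A,hash)→6200, (D,merge)→7300, (A,merge)→7400, (D,hash)→7800, (D,nl_idx)→10500, (D,nl)→120300 …(+1); best=6200 via (A,hash)
  {AC}: card=1200; try (C,hash)→800, (A,merge)→3140, (C,merge)→3420, (A,hash)→5440, (A,nl)→6020, (C,nl)→6300; best=800 via (C,hash)
  {CE}: card=320; try (C,hash)→360, (E,merge)→780, (C,merge)→840, (E,hash)→1160, (E,nl)→1620, (C,nl)→1680; best=360 via (C,hash)
  {BE}: card=80; try (B,nl_idx)→880, (E,hash)→2120, (B,merge)→5720, (E,merge)→6140, (B,hash)→9160, (B,nl)→40080 …(+1); best=880 via (B,nl_idx)
  {ACD}: card=30000; try (D,hash)→9200, (C,hash)→13900, (D,merge)→19200, (D,nl_idx)→41600, (C,merge)→111320, (C,nl)→156200 …(+1); best=9200 via (D,hash)
  {ACE}: card=19200; try (E,hash)→3120, (A,hash)→6080, (A,merge)→6560, (E,merge)→15840, (A,nl)→96360, (E,nl)→96800; best=3120 via (E,hash)
  {BCE}: card=320; try (C,hash)→1160, (C,merge)→1640, (C,nl)→2480, (B,nl_idx)→3560, (B,merge)→8560, (B,hash)→9680 …(+1); best=1160 via (C,hash)
  {ACDE}: card=480000; try (D,hash)→29520, (E,hash)→40320, (D,merge)→314320, (E,merge)→489840, (D,nl_idx)→655920, (E,nl)→2409200 …(+1); best=29520 via (D,hash)
  {ABCE}: card=19200; try (A,hash)→6880, (A,merge)→7360, (B,hash)→31320, (A,nl)→97160, (B,nl_idx)→195120, (B,merge)→315320 …(+1); best=6880 via (A,hash)
  {ABCDE}: card=480000; try (D,hash)→33280, (D,merge)→318080, (B,hash)→518520, (D,nl_idx)→659680, (B,nl_idx)→4829520, (D,nl)→7686880 …(+2); best=33280 via (D,hash)

33280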